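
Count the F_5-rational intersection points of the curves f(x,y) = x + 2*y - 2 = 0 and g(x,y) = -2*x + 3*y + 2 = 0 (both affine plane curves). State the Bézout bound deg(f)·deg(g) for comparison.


Common zeros: {(0, 1)}; count = 1; Bézout bound = 1.

deg(f) = 1, deg(g) = 1, so Bézout bound = 1.
Scan x ∈ F_5. For each x, list the y ∈ F_5 with f(x, y) ≡ 0 and those with g(x, y) ≡ 0 (mod 5); the common zeros in that column are the intersection.
  x = 0: f ≡ 0 at y ∈ {1}; g ≡ 0 at y ∈ {1}; common: {1}.
  x = 1: f ≡ 0 at y ∈ {3}; g ≡ 0 at y ∈ {0}; common: ∅.
  x = 2: f ≡ 0 at y ∈ {0}; g ≡ 0 at y ∈ {4}; common: ∅.
  x = 3: f ≡ 0 at y ∈ {2}; g ≡ 0 at y ∈ {3}; common: ∅.
  x = 4: f ≡ 0 at y ∈ {4}; g ≡ 0 at y ∈ {2}; common: ∅.
Collecting: common zeros = {(0, 1)}, so the count is 1.
Comparison with the Bézout bound: 1 ≤ 1 = deg(f)·deg(g), as expected for curves with no common component (the bound is attained).


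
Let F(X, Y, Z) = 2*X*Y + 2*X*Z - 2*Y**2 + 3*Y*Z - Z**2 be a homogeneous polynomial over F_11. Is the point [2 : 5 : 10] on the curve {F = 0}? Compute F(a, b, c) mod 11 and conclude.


F(2,5,10) ≡ 5 (mod 11); P is NOT on the curve.

Evaluate F(2, 5, 10) term-by-term (mod 11).
  2*X*Y ↦ 2·2·5·1 = 20
  2*X*Z ↦ 2·2·1·10 = 40
  -2*Y**2 ↦ -2·1·25·1 = -50
  3*Y*Z ↦ 3·1·5·10 = 150
  -Z**2 ↦ -1·1·1·100 = -100
Sum: F(2, 5, 10) = (20) + (40) + (-50) + (150) + (-100) = 60.
Reducing mod 11: 60 ≡ 5 (mod 11).
Since F(a, b, c) ≡ 5 ≠ 0 (mod 11), P does NOT lie on the curve.


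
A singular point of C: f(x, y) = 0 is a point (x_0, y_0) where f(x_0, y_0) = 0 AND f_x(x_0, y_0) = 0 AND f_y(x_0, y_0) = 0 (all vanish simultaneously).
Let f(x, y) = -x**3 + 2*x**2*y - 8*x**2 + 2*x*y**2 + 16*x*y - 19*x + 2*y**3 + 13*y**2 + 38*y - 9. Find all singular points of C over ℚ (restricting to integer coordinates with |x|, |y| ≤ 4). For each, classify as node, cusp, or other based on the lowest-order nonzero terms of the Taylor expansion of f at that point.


Singular points: {(-3, -1)}; classification: node.

Compute partial derivatives:
  f_x = -3*x**2 + 4*x*y - 16*x + 2*y**2 + 16*y - 19.
  f_y = 2*x**2 + 4*x*y + 16*x + 6*y**2 + 26*y + 38.
Scan x_0 ∈ {−4, ..., 4}. For each x_0, f_y(x_0, y) is a polynomial in y; find its integer roots y ∈ {−4, ..., 4}, then test f_x and f at those candidates.
  x = -4: f_y(-4, y) = 6*y**2 + 10*y + 6; no integer root y with |y| ≤ 4.
  x = -3: f_y(-3, y) = 6*y**2 + 14*y + 8; vanishes at y ∈ {-1}. (-3, -1): f_x = 0, f = 0 — SINGULAR.
  x = -2: f_y(-2, y) = 6*y**2 + 18*y + 14; no integer root y with |y| ≤ 4.
  x = -1: f_y(-1, y) = 6*y**2 + 22*y + 24; no integer root y with |y| ≤ 4.
  x = 0: f_y(0, y) = 6*y**2 + 26*y + 38; no integer root y with |y| ≤ 4.
  x = 1: f_y(1, y) = 6*y**2 + 30*y + 56; no integer root y with |y| ≤ 4.
  x = 2: f_y(2, y) = 6*y**2 + 34*y + 78; no integer root y with |y| ≤ 4.
  x = 3: f_y(3, y) = 6*y**2 + 38*y + 104; no integer root y with |y| ≤ 4.
  x = 4: f_y(4, y) = 6*y**2 + 42*y + 134; no integer root y with |y| ≤ 4.
Only singular point on the grid: (-3, -1).
Classify: substitute x = -3 + u, y = -1 + v and expand: f = -u**3 + 2*u**2*v - u**2 + 2*u*v**2 + 2*v**3 + v**2.
No constant or linear terms (consistent with a singular point). Quadratic part: -u**2 + v**2. Cubic part: -u**3 + 2*u**2*v + 2*u*v**2 + 2*v**3.
The quadratic part v**2 - u**2 = (v − u)(v + u) splits into two distinct linear factors, so there are two distinct tangent lines y − -1 = ±(x − -3) — this is a node (ordinary double point).
Classification: node.


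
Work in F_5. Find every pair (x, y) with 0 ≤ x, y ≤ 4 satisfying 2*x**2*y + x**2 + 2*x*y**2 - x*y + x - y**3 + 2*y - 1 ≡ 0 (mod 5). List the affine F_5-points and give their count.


Affine F_5-points: {(0, 1), (0, 2), (1, 1), (2, 0)}; count = 4.

For each of the 25 pairs (x, y) ∈ F_5², evaluate f(x, y) mod 5. Record the zeros.
  x = 0: [0↦4, 1↦0, 2↦0, 3↦3, 4↦3]  zeros at y ∈ {1, 2}
  x = 1: [0↦1, 1↦0, 2↦2, 3↦1, 4↦1]  zeros at y ∈ {1}
  x = 2: [0↦0, 1↦1, 2↦4, 3↦3, 4↦2]  zeros at y ∈ {0}
  x = 3: [0↦1, 1↦3, 2↦1, 3↦4, 4↦1]  zeros at y ∈ ∅
  x = 4: [0↦4, 1↦1, 2↦3, 3↦4, 4↦3]  zeros at y ∈ ∅
Collecting zeros: affine points = {(0, 1), (0, 2), (1, 1), (2, 0)}.
Total count |C(F_5)_aff| = 4.


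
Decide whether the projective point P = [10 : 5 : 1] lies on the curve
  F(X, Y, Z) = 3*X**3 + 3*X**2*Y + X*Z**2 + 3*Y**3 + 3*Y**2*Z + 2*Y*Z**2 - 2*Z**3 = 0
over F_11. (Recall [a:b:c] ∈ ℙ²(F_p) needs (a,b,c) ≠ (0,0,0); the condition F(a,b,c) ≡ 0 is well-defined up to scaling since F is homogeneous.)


F(10,5,1) ≡ 7 (mod 11); P is NOT on the curve.

Evaluate F(10, 5, 1) term-by-term (mod 11).
  3*X**3 ↦ 3·1000·1·1 = 3000
  3*X**2*Y ↦ 3·100·5·1 = 1500
  X*Z**2 ↦ 1·10·1·1 = 10
  3*Y**3 ↦ 3·1·125·1 = 375
  3*Y**2*Z ↦ 3·1·25·1 = 75
  2*Y*Z**2 ↦ 2·1·5·1 = 10
  -2*Z**3 ↦ -2·1·1·1 = -2
Sum: F(10, 5, 1) = (3000) + (1500) + (10) + (375) + (75) + (10) + (-2) = 4968.
Reducing mod 11: 4968 ≡ 7 (mod 11).
Since F(a, b, c) ≡ 7 ≠ 0 (mod 11), P does NOT lie on the curve.


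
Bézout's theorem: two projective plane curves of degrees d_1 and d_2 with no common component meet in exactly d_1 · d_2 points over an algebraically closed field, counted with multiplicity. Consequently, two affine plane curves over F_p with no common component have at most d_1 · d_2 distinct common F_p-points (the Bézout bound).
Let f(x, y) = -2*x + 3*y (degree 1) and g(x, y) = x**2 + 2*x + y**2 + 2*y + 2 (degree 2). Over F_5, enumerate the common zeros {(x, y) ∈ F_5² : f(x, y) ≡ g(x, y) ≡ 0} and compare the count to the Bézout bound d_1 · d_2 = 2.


Common zeros: {(2, 3), (3, 2)}; count = 2; Bézout bound = 2.

deg(f) = 1, deg(g) = 2, so Bézout bound = 2.
Scan x ∈ F_5. For each x, list the y ∈ F_5 with f(x, y) ≡ 0 and those with g(x, y) ≡ 0 (mod 5); the common zeros in that column are the intersection.
  x = 0: f ≡ 0 at y ∈ {0}; g ≡ 0 at y ∈ {1, 2}; common: ∅.
  x = 1: f ≡ 0 at y ∈ {4}; g ≡ 0 at y ∈ {0, 3}; common: ∅.
  x = 2: f ≡ 0 at y ∈ {3}; g ≡ 0 at y ∈ {0, 3}; common: {3}.
  x = 3: f ≡ 0 at y ∈ {2}; g ≡ 0 at y ∈ {1, 2}; common: {2}.
  x = 4: f ≡ 0 at y ∈ {1}; g ≡ 0 at y ∈ {4}; common: ∅.
Collecting: common zeros = {(2, 3), (3, 2)}, so the count is 2.
Comparison with the Bézout bound: 2 ≤ 2 = deg(f)·deg(g), as expected for curves with no common component (the bound is attained).


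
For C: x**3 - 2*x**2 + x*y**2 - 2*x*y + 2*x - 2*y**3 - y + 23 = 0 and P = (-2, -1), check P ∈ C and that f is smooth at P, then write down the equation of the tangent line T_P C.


Tangent line at P: 25*x + y + 51 = 0.

Step 1: f(-2, -1) = 0, so P lies on C.
Step 2: partial derivatives
  f_x(x, y) = 3*x**2 - 4*x + y**2 - 2*y + 2, f_y(x, y) = 2*x*y - 2*x - 6*y**2 - 1.
  f_x(P) = 25, f_y(P) = 1 (gradient nonzero, so P is smooth).
Step 3: tangent line at P: 25·(x − -2) + 1·(y − -1) = 0.
Expanding: 25*x + y + 51 = 0.


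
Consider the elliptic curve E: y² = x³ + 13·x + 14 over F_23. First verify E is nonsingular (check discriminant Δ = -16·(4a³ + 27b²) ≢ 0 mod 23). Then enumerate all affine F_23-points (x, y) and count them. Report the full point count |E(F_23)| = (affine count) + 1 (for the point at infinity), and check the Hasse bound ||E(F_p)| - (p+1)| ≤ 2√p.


Affine points = {(2, 5), (2, 18), (6, 3), (6, 20), (8, 3), (8, 20), (9, 3), (9, 20), (11, 4), (11, 19), (12, 9), (12, 14), (18, 10), (18, 13), (19, 6), (19, 17), (21, 7), (21, 16), (22, 0)}; affine count = 19; |E(F_23)| = 20.

Discriminant check: Δ ∝ 4a³ + 27b² = 4·13³ + 27·14² = 4·2197 + 27·196 ≡ 4 (mod 23). Nonzero ⇒ E is nonsingular.
For each x ∈ F_23, compute rhs = x³ + 13·x + 14 mod 23, then count y ∈ F_23 with y² ≡ rhs.
  x = 0: rhs = 14, matching y values: none (0 points).
  x = 1: rhs = 5, matching y values: none (0 points).
  x = 2: rhs = 2, matching y values: 5, 18 (2 points).
  x = 3: rhs = 11, matching y values: none (0 points).
  x = 4: rhs = 15, matching y values: none (0 points).
  x = 5: rhs = 20, matching y values: none (0 points).
  x = 6: rhs = 9, matching y values: 3, 20 (2 points).
  x = 7: rhs = 11, matching y values: none (0 points).
  x = 8: rhs = 9, matching y values: 3, 20 (2 points).
  x = 9: rhs = 9, matching y values: 3, 20 (2 points).
  x = 10: rhs = 17, matching y values: none (0 points).
  x = 11: rhs = 16, matching y values: 4, 19 (2 points).
  x = 12: rhs = 12, matching y values: 9, 14 (2 points).
  x = 13: rhs = 11, matching y values: none (0 points).
  x = 14: rhs = 19, matching y values: none (0 points).
  x = 15: rhs = 19, matching y values: none (0 points).
  x = 16: rhs = 17, matching y values: none (0 points).
  x = 17: rhs = 19, matching y values: none (0 points).
  x = 18: rhs = 8, matching y values: 10, 13 (2 points).
  x = 19: rhs = 13, matching y values: 6, 17 (2 points).
  x = 20: rhs = 17, matching y values: none (0 points).
  x = 21: rhs = 3, matching y values: 7, 16 (2 points).
  x = 22: rhs = 0, matching y values: 0 (1 points).
Total affine count: 19.
Full point count |E(F_23)| = 19 + 1 = 20.
Hasse bound: |20 − (23+1)| = |-4| = 4 ≤ 2√23 ≈ 9.5917 ✓.


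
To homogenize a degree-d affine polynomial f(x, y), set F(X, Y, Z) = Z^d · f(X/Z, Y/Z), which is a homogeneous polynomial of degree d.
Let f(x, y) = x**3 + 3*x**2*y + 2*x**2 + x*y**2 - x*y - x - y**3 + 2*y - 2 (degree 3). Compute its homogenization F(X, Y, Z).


F(X, Y, Z) = X**3 + 3*X**2*Y + 2*X**2*Z + X*Y**2 - X*Y*Z - X*Z**2 - Y**3 + 2*Y*Z**2 - 2*Z**3

deg(f) = 3.
Substitute x = X/Z, y = Y/Z into f, then multiply by Z^3.
  monomial 1·x^3·y^0 ↦ 1·X^3·Y^0·Z^0.
  monomial 3·x^2·y^1 ↦ 3·X^2·Y^1·Z^0.
  monomial 2·x^2·y^0 ↦ 2·X^2·Y^0·Z^1.
  monomial 1·x^1·y^2 ↦ 1·X^1·Y^2·Z^0.
  monomial -1·x^1·y^1 ↦ -1·X^1·Y^1·Z^1.
  monomial -1·x^1·y^0 ↦ -1·X^1·Y^0·Z^2.
  monomial -1·x^0·y^3 ↦ -1·X^0·Y^3·Z^0.
  monomial 2·x^0·y^1 ↦ 2·X^0·Y^1·Z^2.
  monomial -2·x^0·y^0 ↦ -2·X^0·Y^0·Z^3.
Collecting: F(X, Y, Z) = X**3 + 3*X**2*Y + 2*X**2*Z + X*Y**2 - X*Y*Z - X*Z**2 - Y**3 + 2*Y*Z**2 - 2*Z**3.


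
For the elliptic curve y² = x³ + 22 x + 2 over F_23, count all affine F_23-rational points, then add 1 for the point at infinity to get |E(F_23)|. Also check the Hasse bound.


Affine points = {(0, 5), (0, 18), (1, 5), (1, 18), (2, 10), (2, 13), (3, 7), (3, 16), (4, 4), (4, 19), (7, 4), (7, 19), (8, 0), (9, 3), (9, 20), (10, 7), (10, 16), (12, 4), (12, 19), (13, 1), (13, 22), (14, 8), (14, 15), (15, 2), (15, 21), (20, 1), (20, 22), (22, 5), (22, 18)}; affine count = 29; |E(F_23)| = 30.

Discriminant check: Δ ∝ 4a³ + 27b² = 4·22³ + 27·2² = 4·10648 + 27·4 ≡ 12 (mod 23). Nonzero ⇒ E is nonsingular.
For each x ∈ F_23, compute rhs = x³ + 22·x + 2 mod 23, then count y ∈ F_23 with y² ≡ rhs.
  x = 0: rhs = 2, matching y values: 5, 18 (2 points).
  x = 1: rhs = 2, matching y values: 5, 18 (2 points).
  x = 2: rhs = 8, matching y values: 10, 13 (2 points).
  x = 3: rhs = 3, matching y values: 7, 16 (2 points).
  x = 4: rhs = 16, matching y values: 4, 19 (2 points).
  x = 5: rhs = 7, matching y values: none (0 points).
  x = 6: rhs = 5, matching y values: none (0 points).
  x = 7: rhs = 16, matching y values: 4, 19 (2 points).
  x = 8: rhs = 0, matching y values: 0 (1 points).
  x = 9: rhs = 9, matching y values: 3, 20 (2 points).
  x = 10: rhs = 3, matching y values: 7, 16 (2 points).
  x = 11: rhs = 11, matching y values: none (0 points).
  x = 12: rhs = 16, matching y values: 4, 19 (2 points).
  x = 13: rhs = 1, matching y values: 1, 22 (2 points).
  x = 14: rhs = 18, matching y values: 8, 15 (2 points).
  x = 15: rhs = 4, matching y values: 2, 21 (2 points).
  x = 16: rhs = 11, matching y values: none (0 points).
  x = 17: rhs = 22, matching y values: none (0 points).
  x = 18: rhs = 20, matching y values: none (0 points).
  x = 19: rhs = 11, matching y values: none (0 points).
  x = 20: rhs = 1, matching y values: 1, 22 (2 points).
  x = 21: rhs = 19, matching y values: none (0 points).
  x = 22: rhs = 2, matching y values: 5, 18 (2 points).
Total affine count: 29.
Full point count |E(F_23)| = 29 + 1 = 30.
Hasse bound: |30 − (23+1)| = |6| = 6 ≤ 2√23 ≈ 9.5917 ✓.


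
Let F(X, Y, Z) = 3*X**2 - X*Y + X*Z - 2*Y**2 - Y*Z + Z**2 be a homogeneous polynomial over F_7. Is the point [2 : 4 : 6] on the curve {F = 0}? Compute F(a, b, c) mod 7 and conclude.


F(2,4,6) ≡ 3 (mod 7); P is NOT on the curve.

Evaluate F(2, 4, 6) term-by-term (mod 7).
  3*X**2 ↦ 3·4·1·1 = 12
  -X*Y ↦ -1·2·4·1 = -8
  X*Z ↦ 1·2·1·6 = 12
  -2*Y**2 ↦ -2·1·16·1 = -32
  -Y*Z ↦ -1·1·4·6 = -24
  Z**2 ↦ 1·1·1·36 = 36
Sum: F(2, 4, 6) = (12) + (-8) + (12) + (-32) + (-24) + (36) = -4.
Reducing mod 7: -4 ≡ 3 (mod 7).
Since F(a, b, c) ≡ 3 ≠ 0 (mod 7), P does NOT lie on the curve.


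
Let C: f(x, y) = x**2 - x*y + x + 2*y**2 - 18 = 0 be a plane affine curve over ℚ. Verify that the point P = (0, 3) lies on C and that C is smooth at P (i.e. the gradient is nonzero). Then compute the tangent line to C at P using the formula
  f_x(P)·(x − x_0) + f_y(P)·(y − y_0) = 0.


Tangent line at P: -2*x + 12*y - 36 = 0.

Step 1: f(0, 3) = 0, so P lies on C.
Step 2: partial derivatives
  f_x(x, y) = 2*x - y + 1, f_y(x, y) = -x + 4*y.
  f_x(P) = -2, f_y(P) = 12 (gradient nonzero, so P is smooth).
Step 3: tangent line at P: -2·(x − 0) + 12·(y − 3) = 0.
Expanding: -2*x + 12*y - 36 = 0.


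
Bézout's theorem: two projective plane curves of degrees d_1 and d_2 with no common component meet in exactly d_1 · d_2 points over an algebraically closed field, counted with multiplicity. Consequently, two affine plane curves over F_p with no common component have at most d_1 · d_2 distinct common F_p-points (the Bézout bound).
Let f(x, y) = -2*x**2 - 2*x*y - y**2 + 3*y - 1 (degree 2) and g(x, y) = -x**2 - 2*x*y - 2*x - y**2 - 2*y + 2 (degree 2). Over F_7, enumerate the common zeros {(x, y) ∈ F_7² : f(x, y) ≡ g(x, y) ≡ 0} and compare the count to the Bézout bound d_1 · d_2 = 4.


Common zeros: ∅; count = 0; Bézout bound = 4.

deg(f) = 2, deg(g) = 2, so Bézout bound = 4.
Scan x ∈ F_7. For each x, list the y ∈ F_7 with f(x, y) ≡ 0 and those with g(x, y) ≡ 0 (mod 7); the common zeros in that column are the intersection.
  x = 0: f ≡ 0 at y ∈ ∅; g ≡ 0 at y ∈ ∅; common: ∅.
  x = 1: f ≡ 0 at y ∈ ∅; g ≡ 0 at y ∈ ∅; common: ∅.
  x = 2: f ≡ 0 at y ∈ {3}; g ≡ 0 at y ∈ ∅; common: ∅.
  x = 3: f ≡ 0 at y ∈ ∅; g ≡ 0 at y ∈ ∅; common: ∅.
  x = 4: f ≡ 0 at y ∈ ∅; g ≡ 0 at y ∈ ∅; common: ∅.
  x = 5: f ≡ 0 at y ∈ ∅; g ≡ 0 at y ∈ ∅; common: ∅.
  x = 6: f ≡ 0 at y ∈ ∅; g ≡ 0 at y ∈ ∅; common: ∅.
Collecting: common zeros = ∅, so the count is 0.
Comparison with the Bézout bound: 0 ≤ 4 = deg(f)·deg(g), as expected for curves with no common component (the affine F_7-count falls short of the bound because intersections may lie at infinity, over extension fields, or carry multiplicity).


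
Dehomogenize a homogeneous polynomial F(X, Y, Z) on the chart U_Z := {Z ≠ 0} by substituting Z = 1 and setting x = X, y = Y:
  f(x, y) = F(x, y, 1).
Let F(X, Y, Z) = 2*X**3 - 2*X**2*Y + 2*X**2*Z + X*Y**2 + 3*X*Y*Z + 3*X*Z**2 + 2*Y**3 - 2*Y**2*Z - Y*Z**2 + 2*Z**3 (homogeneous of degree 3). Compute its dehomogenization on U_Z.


f(x, y) = 2*x**3 - 2*x**2*y + 2*x**2 + x*y**2 + 3*x*y + 3*x + 2*y**3 - 2*y**2 - y + 2

On U_Z we set Z = 1. Each monomial c·X^i·Y^j·Z^k in F becomes c·x^i·y^j·1^k = c·x^i·y^j.
Substituting Z = 1: F(X, Y, 1) = 2*x**3 - 2*x**2*y + 2*x**2 + x*y**2 + 3*x*y + 3*x + 2*y**3 - 2*y**2 - y + 2.
Note: deg(f) ≤ deg(F) = 3; strict inequality happens when F is divisible by Z (lost terms).


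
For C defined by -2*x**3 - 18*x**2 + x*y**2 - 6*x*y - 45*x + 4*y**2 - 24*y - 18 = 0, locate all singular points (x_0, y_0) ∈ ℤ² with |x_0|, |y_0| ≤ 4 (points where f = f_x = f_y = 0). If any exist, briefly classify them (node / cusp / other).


Singular points: {(-3, 3)}; classification: cusp.

Compute partial derivatives:
  f_x = -6*x**2 - 36*x + y**2 - 6*y - 45.
  f_y = 2*x*y - 6*x + 8*y - 24.
Scan x_0 ∈ {−4, ..., 4}. For each x_0, f_y(x_0, y) is a polynomial in y; find its integer roots y ∈ {−4, ..., 4}, then test f_x and f at those candidates.
  x = -4: f_y(-4, y) = 0; vanishes at y ∈ {-4, -3, -2, -1, 0, 1, 2, 3, 4}. (-4, -4): f_x = 43 ≠ 0; (-4, -3): f_x = 30 ≠ 0; (-4, -2): f_x = 19 ≠ 0; (-4, -1): f_x = 10 ≠ 0; (-4, 0): f_x = 3 ≠ 0; (-4, 1): f_x = -2 ≠ 0; (-4, 2): f_x = -5 ≠ 0; (-4, 3): f_x = -6 ≠ 0; (-4, 4): f_x = -5 ≠ 0.
  x = -3: f_y(-3, y) = 2*y - 6; vanishes at y ∈ {3}. (-3, 3): f_x = 0, f = 0 — SINGULAR.
  x = -2: f_y(-2, y) = 4*y - 12; vanishes at y ∈ {3}. (-2, 3): f_x = -6 ≠ 0.
  x = -1: f_y(-1, y) = 6*y - 18; vanishes at y ∈ {3}. (-1, 3): f_x = -24 ≠ 0.
  x = 0: f_y(0, y) = 8*y - 24; vanishes at y ∈ {3}. (0, 3): f_x = -54 ≠ 0.
  x = 1: f_y(1, y) = 10*y - 30; vanishes at y ∈ {3}. (1, 3): f_x = -96 ≠ 0.
  x = 2: f_y(2, y) = 12*y - 36; vanishes at y ∈ {3}. (2, 3): f_x = -150 ≠ 0.
  x = 3: f_y(3, y) = 14*y - 42; vanishes at y ∈ {3}. (3, 3): f_x = -216 ≠ 0.
  x = 4: f_y(4, y) = 16*y - 48; vanishes at y ∈ {3}. (4, 3): f_x = -294 ≠ 0.
Only singular point on the grid: (-3, 3).
Classify: substitute x = -3 + u, y = 3 + v and expand: f = -2*u**3 + u*v**2 + v**2.
No constant or linear terms (consistent with a singular point). Quadratic part: v**2. Cubic part: -2*u**3 + u*v**2.
The quadratic part v**2 is a perfect square, so there is a single (double) tangent line v = 0, i.e. y = 3. Restricting the cubic part to that line (v = 0) leaves -2*u**3 ≠ 0, so f is not divisible by v and the branch is v² ≈ 2*u**3 to lowest order — this is a cusp.
Classification: cusp.


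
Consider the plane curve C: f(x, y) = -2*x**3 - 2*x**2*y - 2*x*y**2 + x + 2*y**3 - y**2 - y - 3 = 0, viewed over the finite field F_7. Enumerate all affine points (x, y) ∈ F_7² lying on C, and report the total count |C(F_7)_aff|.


Affine F_7-points: {(0, 2), (0, 4), (0, 5), (1, 3), (2, 3), (2, 5), (4, 6), (5, 1), (5, 2), (5, 6), (6, 6)}; count = 11.

For each of the 49 pairs (x, y) ∈ F_7², evaluate f(x, y) mod 7. Record the zeros.
  x = 0: [0↦4, 1↦4, 2↦0, 3↦4, 4↦0, 5↦0, 6↦2]  zeros at y ∈ {2, 4, 5}
  x = 1: [0↦3, 1↦6, 2↦1, 3↦0, 4↦1, 5↦2, 6↦1]  zeros at y ∈ {3}
  x = 2: [0↦4, 1↦6, 2↦3, 3↦0, 4↦2, 5↦0, 6↦6]  zeros at y ∈ {3, 5}
  x = 3: [0↦2, 1↦6, 2↦1, 3↦6, 4↦5, 5↦3, 6↦5]  zeros at y ∈ ∅
  x = 4: [0↦6, 1↦1, 2↦4, 3↦6, 4↦5, 5↦6, 6↦0]  zeros at y ∈ {6}
  x = 5: [0↦4, 1↦0, 2↦0, 3↦2, 4↦4, 5↦4, 6↦0]  zeros at y ∈ {1, 2, 6}
  x = 6: [0↦5, 1↦5, 2↦5, 3↦3, 4↦4, 5↦6, 6↦0]  zeros at y ∈ {6}
Collecting zeros: affine points = {(0, 2), (0, 4), (0, 5), (1, 3), (2, 3), (2, 5), (4, 6), (5, 1), (5, 2), (5, 6), (6, 6)}.
Total count |C(F_7)_aff| = 11.


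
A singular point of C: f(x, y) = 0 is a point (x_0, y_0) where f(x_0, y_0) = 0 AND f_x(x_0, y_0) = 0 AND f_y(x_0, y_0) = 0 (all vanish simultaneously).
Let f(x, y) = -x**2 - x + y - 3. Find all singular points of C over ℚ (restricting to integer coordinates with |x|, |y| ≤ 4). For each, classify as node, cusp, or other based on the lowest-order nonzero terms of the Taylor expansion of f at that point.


No singular points in the scanned grid; C is smooth there.

Compute partial derivatives:
  f_x = -2*x - 1.
  f_y = 1.
f_y = 1 is a nonzero constant, so f_y never vanishes: no point (x, y) can satisfy f = f_x = f_y = 0. In particular no (x, y) ∈ {−4, ..., 4}² is singular; the curve is smooth.


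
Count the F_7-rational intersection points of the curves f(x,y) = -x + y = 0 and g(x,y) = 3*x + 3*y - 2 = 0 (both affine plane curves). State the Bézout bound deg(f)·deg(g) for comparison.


Common zeros: {(5, 5)}; count = 1; Bézout bound = 1.

deg(f) = 1, deg(g) = 1, so Bézout bound = 1.
Scan x ∈ F_7. For each x, list the y ∈ F_7 with f(x, y) ≡ 0 and those with g(x, y) ≡ 0 (mod 7); the common zeros in that column are the intersection.
  x = 0: f ≡ 0 at y ∈ {0}; g ≡ 0 at y ∈ {3}; common: ∅.
  x = 1: f ≡ 0 at y ∈ {1}; g ≡ 0 at y ∈ {2}; common: ∅.
  x = 2: f ≡ 0 at y ∈ {2}; g ≡ 0 at y ∈ {1}; common: ∅.
  x = 3: f ≡ 0 at y ∈ {3}; g ≡ 0 at y ∈ {0}; common: ∅.
  x = 4: f ≡ 0 at y ∈ {4}; g ≡ 0 at y ∈ {6}; common: ∅.
  x = 5: f ≡ 0 at y ∈ {5}; g ≡ 0 at y ∈ {5}; common: {5}.
  x = 6: f ≡ 0 at y ∈ {6}; g ≡ 0 at y ∈ {4}; common: ∅.
Collecting: common zeros = {(5, 5)}, so the count is 1.
Comparison with the Bézout bound: 1 ≤ 1 = deg(f)·deg(g), as expected for curves with no common component (the bound is attained).


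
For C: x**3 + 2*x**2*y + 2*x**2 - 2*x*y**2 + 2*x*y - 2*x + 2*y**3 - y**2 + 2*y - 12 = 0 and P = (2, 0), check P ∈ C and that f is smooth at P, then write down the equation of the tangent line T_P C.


Tangent line at P: 18*x + 14*y - 36 = 0.

Step 1: f(2, 0) = 0, so P lies on C.
Step 2: partial derivatives
  f_x(x, y) = 3*x**2 + 4*x*y + 4*x - 2*y**2 + 2*y - 2, f_y(x, y) = 2*x**2 - 4*x*y + 2*x + 6*y**2 - 2*y + 2.
  f_x(P) = 18, f_y(P) = 14 (gradient nonzero, so P is smooth).
Step 3: tangent line at P: 18·(x − 2) + 14·(y − 0) = 0.
Expanding: 18*x + 14*y - 36 = 0.


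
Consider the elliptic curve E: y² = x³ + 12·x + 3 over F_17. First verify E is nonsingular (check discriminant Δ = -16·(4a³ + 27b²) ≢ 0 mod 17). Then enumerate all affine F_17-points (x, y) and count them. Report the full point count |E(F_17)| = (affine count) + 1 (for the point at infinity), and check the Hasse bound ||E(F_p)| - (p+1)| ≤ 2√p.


Affine points = {(1, 4), (1, 13), (2, 1), (2, 16), (3, 7), (3, 10), (4, 8), (4, 9), (5, 1), (5, 16), (6, 6), (6, 11), (8, 4), (8, 13), (10, 1), (10, 16), (11, 2), (11, 15), (14, 5), (14, 12)}; affine count = 20; |E(F_17)| = 21.

Discriminant check: Δ ∝ 4a³ + 27b² = 4·12³ + 27·3² = 4·1728 + 27·9 ≡ 15 (mod 17). Nonzero ⇒ E is nonsingular.
For each x ∈ F_17, compute rhs = x³ + 12·x + 3 mod 17, then count y ∈ F_17 with y² ≡ rhs.
  x = 0: rhs = 3, matching y values: none (0 points).
  x = 1: rhs = 16, matching y values: 4, 13 (2 points).
  x = 2: rhs = 1, matching y values: 1, 16 (2 points).
  x = 3: rhs = 15, matching y values: 7, 10 (2 points).
  x = 4: rhs = 13, matching y values: 8, 9 (2 points).
  x = 5: rhs = 1, matching y values: 1, 16 (2 points).
  x = 6: rhs = 2, matching y values: 6, 11 (2 points).
  x = 7: rhs = 5, matching y values: none (0 points).
  x = 8: rhs = 16, matching y values: 4, 13 (2 points).
  x = 9: rhs = 7, matching y values: none (0 points).
  x = 10: rhs = 1, matching y values: 1, 16 (2 points).
  x = 11: rhs = 4, matching y values: 2, 15 (2 points).
  x = 12: rhs = 5, matching y values: none (0 points).
  x = 13: rhs = 10, matching y values: none (0 points).
  x = 14: rhs = 8, matching y values: 5, 12 (2 points).
  x = 15: rhs = 5, matching y values: none (0 points).
  x = 16: rhs = 7, matching y values: none (0 points).
Total affine count: 20.
Full point count |E(F_17)| = 20 + 1 = 21.
Hasse bound: |21 − (17+1)| = |3| = 3 ≤ 2√17 ≈ 8.2462 ✓.


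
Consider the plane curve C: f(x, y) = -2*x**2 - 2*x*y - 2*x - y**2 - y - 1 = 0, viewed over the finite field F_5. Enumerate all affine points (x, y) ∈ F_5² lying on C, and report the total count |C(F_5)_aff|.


Affine F_5-points: {(1, 0), (1, 2), (3, 0), (3, 3)}; count = 4.

For each of the 25 pairs (x, y) ∈ F_5², evaluate f(x, y) mod 5. Record the zeros.
  x = 0: [0↦4, 1↦2, 2↦3, 3↦2, 4↦4]  zeros at y ∈ ∅
  x = 1: [0↦0, 1↦1, 2↦0, 3↦2, 4↦2]  zeros at y ∈ {0, 2}
  x = 2: [0↦2, 1↦1, 2↦3, 3↦3, 4↦1]  zeros at y ∈ ∅
  x = 3: [0↦0, 1↦2, 2↦2, 3↦0, 4↦1]  zeros at y ∈ {0, 3}
  x = 4: [0↦4, 1↦4, 2↦2, 3↦3, 4↦2]  zeros at y ∈ ∅
Collecting zeros: affine points = {(1, 0), (1, 2), (3, 0), (3, 3)}.
Total count |C(F_5)_aff| = 4.


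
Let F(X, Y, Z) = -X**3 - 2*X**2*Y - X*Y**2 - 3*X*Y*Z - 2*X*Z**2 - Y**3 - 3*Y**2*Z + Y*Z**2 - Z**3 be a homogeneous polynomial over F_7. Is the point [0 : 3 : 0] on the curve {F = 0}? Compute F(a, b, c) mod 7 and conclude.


F(0,3,0) ≡ 1 (mod 7); P is NOT on the curve.

Evaluate F(0, 3, 0) term-by-term (mod 7).
  -X**3 ↦ -1·0·1·1 = 0
  -2*X**2*Y ↦ -2·0·3·1 = 0
  -X*Y**2 ↦ -1·0·9·1 = 0
  -3*X*Y*Z ↦ -3·0·3·0 = 0
  -2*X*Z**2 ↦ -2·0·1·0 = 0
  -Y**3 ↦ -1·1·27·1 = -27
  -3*Y**2*Z ↦ -3·1·9·0 = 0
  Y*Z**2 ↦ 1·1·3·0 = 0
  -Z**3 ↦ -1·1·1·0 = 0
Sum: F(0, 3, 0) = (0) + (0) + (0) + (0) + (0) + (-27) + (0) + (0) + (0) = -27.
Reducing mod 7: -27 ≡ 1 (mod 7).
Since F(a, b, c) ≡ 1 ≠ 0 (mod 7), P does NOT lie on the curve.


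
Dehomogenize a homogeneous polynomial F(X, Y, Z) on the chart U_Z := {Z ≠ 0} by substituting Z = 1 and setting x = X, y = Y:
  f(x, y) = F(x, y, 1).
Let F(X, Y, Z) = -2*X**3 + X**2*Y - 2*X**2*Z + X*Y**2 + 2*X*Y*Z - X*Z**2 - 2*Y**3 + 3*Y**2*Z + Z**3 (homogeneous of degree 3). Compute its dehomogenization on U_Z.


f(x, y) = -2*x**3 + x**2*y - 2*x**2 + x*y**2 + 2*x*y - x - 2*y**3 + 3*y**2 + 1

On U_Z we set Z = 1. Each monomial c·X^i·Y^j·Z^k in F becomes c·x^i·y^j·1^k = c·x^i·y^j.
Substituting Z = 1: F(X, Y, 1) = -2*x**3 + x**2*y - 2*x**2 + x*y**2 + 2*x*y - x - 2*y**3 + 3*y**2 + 1.
Note: deg(f) ≤ deg(F) = 3; strict inequality happens when F is divisible by Z (lost terms).


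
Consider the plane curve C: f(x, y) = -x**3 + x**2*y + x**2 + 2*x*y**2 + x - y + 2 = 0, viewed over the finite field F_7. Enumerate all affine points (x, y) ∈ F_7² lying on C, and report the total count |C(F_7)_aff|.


Affine F_7-points: {(0, 2), (1, 3), (1, 4), (2, 0), (2, 1), (4, 0), (4, 6)}; count = 7.

For each of the 49 pairs (x, y) ∈ F_7², evaluate f(x, y) mod 7. Record the zeros.
  x = 0: [0↦2, 1↦1, 2↦0, 3↦6, 4↦5, 5↦4, 6↦3]  zeros at y ∈ {2}
  x = 1: [0↦3, 1↦5, 2↦4, 3↦0, 4↦0, 5↦4, 6↦5]  zeros at y ∈ {3, 4}
  x = 2: [0↦0, 1↦0, 2↦1, 3↦3, 4↦6, 5↦3, 6↦1]  zeros at y ∈ {0, 1}
  x = 3: [0↦1, 1↦1, 2↦6, 3↦2, 4↦3, 5↦2, 6↦6]  zeros at y ∈ ∅
  x = 4: [0↦0, 1↦2, 2↦6, 3↦5, 4↦6, 5↦2, 6↦0]  zeros at y ∈ {0, 6}
  x = 5: [0↦5, 1↦4, 2↦2, 3↦6, 4↦2, 5↦4, 6↦5]  zeros at y ∈ ∅
  x = 6: [0↦3, 1↦1, 2↦2, 3↦6, 4↦6, 5↦2, 6↦1]  zeros at y ∈ ∅
Collecting zeros: affine points = {(0, 2), (1, 3), (1, 4), (2, 0), (2, 1), (4, 0), (4, 6)}.
Total count |C(F_7)_aff| = 7.


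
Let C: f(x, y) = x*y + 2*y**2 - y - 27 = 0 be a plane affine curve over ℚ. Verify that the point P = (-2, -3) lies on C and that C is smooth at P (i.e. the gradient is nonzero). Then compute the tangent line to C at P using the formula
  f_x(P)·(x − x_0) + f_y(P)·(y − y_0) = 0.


Tangent line at P: -3*x - 15*y - 51 = 0.

Step 1: f(-2, -3) = 0, so P lies on C.
Step 2: partial derivatives
  f_x(x, y) = y, f_y(x, y) = x + 4*y - 1.
  f_x(P) = -3, f_y(P) = -15 (gradient nonzero, so P is smooth).
Step 3: tangent line at P: -3·(x − -2) + -15·(y − -3) = 0.
Expanding: -3*x - 15*y - 51 = 0.


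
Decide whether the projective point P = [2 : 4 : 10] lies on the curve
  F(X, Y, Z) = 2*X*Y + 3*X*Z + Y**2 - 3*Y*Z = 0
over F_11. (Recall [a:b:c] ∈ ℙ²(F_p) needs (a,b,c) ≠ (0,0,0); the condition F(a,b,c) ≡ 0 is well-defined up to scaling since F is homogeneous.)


F(2,4,10) ≡ 5 (mod 11); P is NOT on the curve.

Evaluate F(2, 4, 10) term-by-term (mod 11).
  2*X*Y ↦ 2·2·4·1 = 16
  3*X*Z ↦ 3·2·1·10 = 60
  Y**2 ↦ 1·1·16·1 = 16
  -3*Y*Z ↦ -3·1·4·10 = -120
Sum: F(2, 4, 10) = (16) + (60) + (16) + (-120) = -28.
Reducing mod 11: -28 ≡ 5 (mod 11).
Since F(a, b, c) ≡ 5 ≠ 0 (mod 11), P does NOT lie on the curve.


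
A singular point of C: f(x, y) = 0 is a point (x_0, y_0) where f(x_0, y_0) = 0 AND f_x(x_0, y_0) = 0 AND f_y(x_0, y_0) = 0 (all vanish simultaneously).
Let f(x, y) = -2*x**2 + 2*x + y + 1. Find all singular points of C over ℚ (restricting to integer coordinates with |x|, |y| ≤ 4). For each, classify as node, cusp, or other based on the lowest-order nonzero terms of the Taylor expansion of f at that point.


No singular points in the scanned grid; C is smooth there.

Compute partial derivatives:
  f_x = 2 - 4*x.
  f_y = 1.
f_y = 1 is a nonzero constant, so f_y never vanishes: no point (x, y) can satisfy f = f_x = f_y = 0. In particular no (x, y) ∈ {−4, ..., 4}² is singular; the curve is smooth.


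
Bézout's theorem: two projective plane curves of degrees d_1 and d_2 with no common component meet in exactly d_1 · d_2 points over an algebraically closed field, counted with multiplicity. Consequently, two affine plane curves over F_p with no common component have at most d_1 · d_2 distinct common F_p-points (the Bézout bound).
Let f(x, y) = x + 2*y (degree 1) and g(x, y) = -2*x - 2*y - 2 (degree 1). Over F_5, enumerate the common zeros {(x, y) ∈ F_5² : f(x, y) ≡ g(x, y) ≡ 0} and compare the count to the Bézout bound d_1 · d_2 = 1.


Common zeros: {(3, 1)}; count = 1; Bézout bound = 1.

deg(f) = 1, deg(g) = 1, so Bézout bound = 1.
Scan x ∈ F_5. For each x, list the y ∈ F_5 with f(x, y) ≡ 0 and those with g(x, y) ≡ 0 (mod 5); the common zeros in that column are the intersection.
  x = 0: f ≡ 0 at y ∈ {0}; g ≡ 0 at y ∈ {4}; common: ∅.
  x = 1: f ≡ 0 at y ∈ {2}; g ≡ 0 at y ∈ {3}; common: ∅.
  x = 2: f ≡ 0 at y ∈ {4}; g ≡ 0 at y ∈ {2}; common: ∅.
  x = 3: f ≡ 0 at y ∈ {1}; g ≡ 0 at y ∈ {1}; common: {1}.
  x = 4: f ≡ 0 at y ∈ {3}; g ≡ 0 at y ∈ {0}; common: ∅.
Collecting: common zeros = {(3, 1)}, so the count is 1.
Comparison with the Bézout bound: 1 ≤ 1 = deg(f)·deg(g), as expected for curves with no common component (the bound is attained).


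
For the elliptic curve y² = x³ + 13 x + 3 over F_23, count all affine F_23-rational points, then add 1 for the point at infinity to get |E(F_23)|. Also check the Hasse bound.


Affine points = {(0, 7), (0, 16), (3, 0), (4, 2), (4, 21), (5, 3), (5, 20), (7, 0), (10, 11), (10, 12), (12, 1), (12, 22), (13, 0), (14, 10), (14, 13), (15, 10), (15, 13), (16, 11), (16, 12), (17, 10), (17, 13), (19, 5), (19, 18), (20, 11), (20, 12), (22, 9), (22, 14)}; affine count = 27; |E(F_23)| = 28.

Discriminant check: Δ ∝ 4a³ + 27b² = 4·13³ + 27·3² = 4·2197 + 27·9 ≡ 15 (mod 23). Nonzero ⇒ E is nonsingular.
For each x ∈ F_23, compute rhs = x³ + 13·x + 3 mod 23, then count y ∈ F_23 with y² ≡ rhs.
  x = 0: rhs = 3, matching y values: 7, 16 (2 points).
  x = 1: rhs = 17, matching y values: none (0 points).
  x = 2: rhs = 14, matching y values: none (0 points).
  x = 3: rhs = 0, matching y values: 0 (1 points).
  x = 4: rhs = 4, matching y values: 2, 21 (2 points).
  x = 5: rhs = 9, matching y values: 3, 20 (2 points).
  x = 6: rhs = 21, matching y values: none (0 points).
  x = 7: rhs = 0, matching y values: 0 (1 points).
  x = 8: rhs = 21, matching y values: none (0 points).
  x = 9: rhs = 21, matching y values: none (0 points).
  x = 10: rhs = 6, matching y values: 11, 12 (2 points).
  x = 11: rhs = 5, matching y values: none (0 points).
  x = 12: rhs = 1, matching y values: 1, 22 (2 points).
  x = 13: rhs = 0, matching y values: 0 (1 points).
  x = 14: rhs = 8, matching y values: 10, 13 (2 points).
  x = 15: rhs = 8, matching y values: 10, 13 (2 points).
  x = 16: rhs = 6, matching y values: 11, 12 (2 points).
  x = 17: rhs = 8, matching y values: 10, 13 (2 points).
  x = 18: rhs = 20, matching y values: none (0 points).
  x = 19: rhs = 2, matching y values: 5, 18 (2 points).
  x = 20: rhs = 6, matching y values: 11, 12 (2 points).
  x = 21: rhs = 15, matching y values: none (0 points).
  x = 22: rhs = 12, matching y values: 9, 14 (2 points).
Total affine count: 27.
Full point count |E(F_23)| = 27 + 1 = 28.
Hasse bound: |28 − (23+1)| = |4| = 4 ≤ 2√23 ≈ 9.5917 ✓.


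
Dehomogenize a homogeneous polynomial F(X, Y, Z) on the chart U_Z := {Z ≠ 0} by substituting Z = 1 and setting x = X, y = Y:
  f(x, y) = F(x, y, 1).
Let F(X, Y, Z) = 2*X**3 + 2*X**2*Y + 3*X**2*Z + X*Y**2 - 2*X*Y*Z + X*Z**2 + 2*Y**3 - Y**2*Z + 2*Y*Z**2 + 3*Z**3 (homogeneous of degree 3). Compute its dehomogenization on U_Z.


f(x, y) = 2*x**3 + 2*x**2*y + 3*x**2 + x*y**2 - 2*x*y + x + 2*y**3 - y**2 + 2*y + 3

On U_Z we set Z = 1. Each monomial c·X^i·Y^j·Z^k in F becomes c·x^i·y^j·1^k = c·x^i·y^j.
Substituting Z = 1: F(X, Y, 1) = 2*x**3 + 2*x**2*y + 3*x**2 + x*y**2 - 2*x*y + x + 2*y**3 - y**2 + 2*y + 3.
Note: deg(f) ≤ deg(F) = 3; strict inequality happens when F is divisible by Z (lost terms).


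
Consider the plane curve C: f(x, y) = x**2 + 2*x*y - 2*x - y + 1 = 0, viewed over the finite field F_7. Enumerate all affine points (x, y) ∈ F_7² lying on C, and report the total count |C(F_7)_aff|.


Affine F_7-points: {(0, 1), (1, 0), (2, 2), (3, 2), (5, 6), (6, 6)}; count = 6.

For each of the 49 pairs (x, y) ∈ F_7², evaluate f(x, y) mod 7. Record the zeros.
  x = 0: [0↦1, 1↦0, 2↦6, 3↦5, 4↦4, 5↦3, 6↦2]  zeros at y ∈ {1}
  x = 1: [0↦0, 1↦1, 2↦2, 3↦3, 4↦4, 5↦5, 6↦6]  zeros at y ∈ {0}
  x = 2: [0↦1, 1↦4, 2↦0, 3↦3, 4↦6, 5↦2, 6↦5]  zeros at y ∈ {2}
  x = 3: [0↦4, 1↦2, 2↦0, 3↦5, 4↦3, 5↦1, 6↦6]  zeros at y ∈ {2}
  x = 4: [0↦2, 1↦2, 2↦2, 3↦2, 4↦2, 5↦2, 6↦2]  zeros at y ∈ ∅
  x = 5: [0↦2, 1↦4, 2↦6, 3↦1, 4↦3, 5↦5, 6↦0]  zeros at y ∈ {6}
  x = 6: [0↦4, 1↦1, 2↦5, 3↦2, 4↦6, 5↦3, 6↦0]  zeros at y ∈ {6}
Collecting zeros: affine points = {(0, 1), (1, 0), (2, 2), (3, 2), (5, 6), (6, 6)}.
Total count |C(F_7)_aff| = 6.


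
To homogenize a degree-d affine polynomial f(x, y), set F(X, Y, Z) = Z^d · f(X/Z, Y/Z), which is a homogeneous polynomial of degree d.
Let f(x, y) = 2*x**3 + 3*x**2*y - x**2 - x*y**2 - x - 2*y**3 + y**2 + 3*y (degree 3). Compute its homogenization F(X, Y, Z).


F(X, Y, Z) = 2*X**3 + 3*X**2*Y - X**2*Z - X*Y**2 - X*Z**2 - 2*Y**3 + Y**2*Z + 3*Y*Z**2

deg(f) = 3.
Substitute x = X/Z, y = Y/Z into f, then multiply by Z^3.
  monomial 2·x^3·y^0 ↦ 2·X^3·Y^0·Z^0.
  monomial 3·x^2·y^1 ↦ 3·X^2·Y^1·Z^0.
  monomial -1·x^2·y^0 ↦ -1·X^2·Y^0·Z^1.
  monomial -1·x^1·y^2 ↦ -1·X^1·Y^2·Z^0.
  monomial -1·x^1·y^0 ↦ -1·X^1·Y^0·Z^2.
  monomial -2·x^0·y^3 ↦ -2·X^0·Y^3·Z^0.
  monomial 1·x^0·y^2 ↦ 1·X^0·Y^2·Z^1.
  monomial 3·x^0·y^1 ↦ 3·X^0·Y^1·Z^2.
Collecting: F(X, Y, Z) = 2*X**3 + 3*X**2*Y - X**2*Z - X*Y**2 - X*Z**2 - 2*Y**3 + Y**2*Z + 3*Y*Z**2.


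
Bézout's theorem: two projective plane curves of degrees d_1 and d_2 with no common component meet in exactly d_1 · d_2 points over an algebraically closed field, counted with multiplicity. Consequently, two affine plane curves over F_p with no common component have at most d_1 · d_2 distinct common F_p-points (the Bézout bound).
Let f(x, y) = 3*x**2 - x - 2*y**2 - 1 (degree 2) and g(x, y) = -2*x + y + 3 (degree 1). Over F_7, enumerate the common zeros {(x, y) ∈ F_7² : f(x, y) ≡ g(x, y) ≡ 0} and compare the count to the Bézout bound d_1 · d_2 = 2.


Common zeros: {(2, 1), (4, 5)}; count = 2; Bézout bound = 2.

deg(f) = 2, deg(g) = 1, so Bézout bound = 2.
Scan x ∈ F_7. For each x, list the y ∈ F_7 with f(x, y) ≡ 0 and those with g(x, y) ≡ 0 (mod 7); the common zeros in that column are the intersection.
  x = 0: f ≡ 0 at y ∈ ∅; g ≡ 0 at y ∈ {4}; common: ∅.
  x = 1: f ≡ 0 at y ∈ {2, 5}; g ≡ 0 at y ∈ {6}; common: ∅.
  x = 2: f ≡ 0 at y ∈ {1, 6}; g ≡ 0 at y ∈ {1}; common: {1}.
  x = 3: f ≡ 0 at y ∈ {1, 6}; g ≡ 0 at y ∈ {3}; common: ∅.
  x = 4: f ≡ 0 at y ∈ {2, 5}; g ≡ 0 at y ∈ {5}; common: {5}.
  x = 5: f ≡ 0 at y ∈ ∅; g ≡ 0 at y ∈ {0}; common: ∅.
  x = 6: f ≡ 0 at y ∈ ∅; g ≡ 0 at y ∈ {2}; common: ∅.
Collecting: common zeros = {(2, 1), (4, 5)}, so the count is 2.
Comparison with the Bézout bound: 2 ≤ 2 = deg(f)·deg(g), as expected for curves with no common component (the bound is attained).


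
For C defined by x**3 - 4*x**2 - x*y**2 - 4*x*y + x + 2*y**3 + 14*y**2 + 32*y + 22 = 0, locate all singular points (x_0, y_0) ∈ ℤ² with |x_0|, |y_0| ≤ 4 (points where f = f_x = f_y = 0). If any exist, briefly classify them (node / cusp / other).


Singular points: {(1, -2)}; classification: node.

Compute partial derivatives:
  f_x = 3*x**2 - 8*x - y**2 - 4*y + 1.
  f_y = -2*x*y - 4*x + 6*y**2 + 28*y + 32.
Scan x_0 ∈ {−4, ..., 4}. For each x_0, f_y(x_0, y) is a polynomial in y; find its integer roots y ∈ {−4, ..., 4}, then test f_x and f at those candidates.
  x = -4: f_y(-4, y) = 6*y**2 + 36*y + 48; vanishes at y ∈ {-4, -2}. (-4, -4): f_x = 81 ≠ 0; (-4, -2): f_x = 85 ≠ 0.
  x = -3: f_y(-3, y) = 6*y**2 + 34*y + 44; vanishes at y ∈ {-2}. (-3, -2): f_x = 56 ≠ 0.
  x = -2: f_y(-2, y) = 6*y**2 + 32*y + 40; vanishes at y ∈ {-2}. (-2, -2): f_x = 33 ≠ 0.
  x = -1: f_y(-1, y) = 6*y**2 + 30*y + 36; vanishes at y ∈ {-3, -2}. (-1, -3): f_x = 15 ≠ 0; (-1, -2): f_x = 16 ≠ 0.
  x = 0: f_y(0, y) = 6*y**2 + 28*y + 32; vanishes at y ∈ {-2}. (0, -2): f_x = 5 ≠ 0.
  x = 1: f_y(1, y) = 6*y**2 + 26*y + 28; vanishes at y ∈ {-2}. (1, -2): f_x = 0, f = 0 — SINGULAR.
  x = 2: f_y(2, y) = 6*y**2 + 24*y + 24; vanishes at y ∈ {-2}. (2, -2): f_x = 1 ≠ 0.
  x = 3: f_y(3, y) = 6*y**2 + 22*y + 20; vanishes at y ∈ {-2}. (3, -2): f_x = 8 ≠ 0.
  x = 4: f_y(4, y) = 6*y**2 + 20*y + 16; vanishes at y ∈ {-2}. (4, -2): f_x = 21 ≠ 0.
Only singular point on the grid: (1, -2).
Classify: substitute x = 1 + u, y = -2 + v and expand: f = u**3 - u**2 - u*v**2 + 2*v**3 + v**2.
No constant or linear terms (consistent with a singular point). Quadratic part: -u**2 + v**2. Cubic part: u**3 - u*v**2 + 2*v**3.
The quadratic part v**2 - u**2 = (v − u)(v + u) splits into two distinct linear factors, so there are two distinct tangent lines y − -2 = ±(x − 1) — this is a node (ordinary double point).
Classification: node.


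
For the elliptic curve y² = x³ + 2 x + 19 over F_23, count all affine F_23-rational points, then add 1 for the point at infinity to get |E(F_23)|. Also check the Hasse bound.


Affine points = {(2, 10), (2, 13), (3, 11), (3, 12), (5, 4), (5, 19), (7, 10), (7, 13), (8, 8), (8, 15), (10, 2), (10, 21), (12, 0), (14, 10), (14, 13), (19, 4), (19, 19), (20, 3), (20, 20), (22, 4), (22, 19)}; affine count = 21; |E(F_23)| = 22.

Discriminant check: Δ ∝ 4a³ + 27b² = 4·2³ + 27·19² = 4·8 + 27·361 ≡ 4 (mod 23). Nonzero ⇒ E is nonsingular.
For each x ∈ F_23, compute rhs = x³ + 2·x + 19 mod 23, then count y ∈ F_23 with y² ≡ rhs.
  x = 0: rhs = 19, matching y values: none (0 points).
  x = 1: rhs = 22, matching y values: none (0 points).
  x = 2: rhs = 8, matching y values: 10, 13 (2 points).
  x = 3: rhs = 6, matching y values: 11, 12 (2 points).
  x = 4: rhs = 22, matching y values: none (0 points).
  x = 5: rhs = 16, matching y values: 4, 19 (2 points).
  x = 6: rhs = 17, matching y values: none (0 points).
  x = 7: rhs = 8, matching y values: 10, 13 (2 points).
  x = 8: rhs = 18, matching y values: 8, 15 (2 points).
  x = 9: rhs = 7, matching y values: none (0 points).
  x = 10: rhs = 4, matching y values: 2, 21 (2 points).
  x = 11: rhs = 15, matching y values: none (0 points).
  x = 12: rhs = 0, matching y values: 0 (1 points).
  x = 13: rhs = 11, matching y values: none (0 points).
  x = 14: rhs = 8, matching y values: 10, 13 (2 points).
  x = 15: rhs = 20, matching y values: none (0 points).
  x = 16: rhs = 7, matching y values: none (0 points).
  x = 17: rhs = 21, matching y values: none (0 points).
  x = 18: rhs = 22, matching y values: none (0 points).
  x = 19: rhs = 16, matching y values: 4, 19 (2 points).
  x = 20: rhs = 9, matching y values: 3, 20 (2 points).
  x = 21: rhs = 7, matching y values: none (0 points).
  x = 22: rhs = 16, matching y values: 4, 19 (2 points).
Total affine count: 21.
Full point count |E(F_23)| = 21 + 1 = 22.
Hasse bound: |22 − (23+1)| = |-2| = 2 ≤ 2√23 ≈ 9.5917 ✓.
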